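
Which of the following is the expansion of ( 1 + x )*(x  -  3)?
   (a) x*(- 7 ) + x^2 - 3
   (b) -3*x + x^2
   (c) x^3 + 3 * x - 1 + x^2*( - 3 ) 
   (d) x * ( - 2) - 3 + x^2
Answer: d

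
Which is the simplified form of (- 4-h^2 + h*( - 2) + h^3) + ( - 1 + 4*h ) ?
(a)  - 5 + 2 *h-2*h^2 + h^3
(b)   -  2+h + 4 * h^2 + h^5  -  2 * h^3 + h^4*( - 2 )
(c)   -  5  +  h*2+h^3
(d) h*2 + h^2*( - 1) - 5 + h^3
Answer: d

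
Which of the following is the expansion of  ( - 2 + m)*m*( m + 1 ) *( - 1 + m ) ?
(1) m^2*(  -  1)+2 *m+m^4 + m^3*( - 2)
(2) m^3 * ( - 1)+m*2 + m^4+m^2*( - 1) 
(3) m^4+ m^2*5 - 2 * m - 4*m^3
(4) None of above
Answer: 1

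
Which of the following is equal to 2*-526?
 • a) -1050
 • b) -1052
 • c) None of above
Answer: b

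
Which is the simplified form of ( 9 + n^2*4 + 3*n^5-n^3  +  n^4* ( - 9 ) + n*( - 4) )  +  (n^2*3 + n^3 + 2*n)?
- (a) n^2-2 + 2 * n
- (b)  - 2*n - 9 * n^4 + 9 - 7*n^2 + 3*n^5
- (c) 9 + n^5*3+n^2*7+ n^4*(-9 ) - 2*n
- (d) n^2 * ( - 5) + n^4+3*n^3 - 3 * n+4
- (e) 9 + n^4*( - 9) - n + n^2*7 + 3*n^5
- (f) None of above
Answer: c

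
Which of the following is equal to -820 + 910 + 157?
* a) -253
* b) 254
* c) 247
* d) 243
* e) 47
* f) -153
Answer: c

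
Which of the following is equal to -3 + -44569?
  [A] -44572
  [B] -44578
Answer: A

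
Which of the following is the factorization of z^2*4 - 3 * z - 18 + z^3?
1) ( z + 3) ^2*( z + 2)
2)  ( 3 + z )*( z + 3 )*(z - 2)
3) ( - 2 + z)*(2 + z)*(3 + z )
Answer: 2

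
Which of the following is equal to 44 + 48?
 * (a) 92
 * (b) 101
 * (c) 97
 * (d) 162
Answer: a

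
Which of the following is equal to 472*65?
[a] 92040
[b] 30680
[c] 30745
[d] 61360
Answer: b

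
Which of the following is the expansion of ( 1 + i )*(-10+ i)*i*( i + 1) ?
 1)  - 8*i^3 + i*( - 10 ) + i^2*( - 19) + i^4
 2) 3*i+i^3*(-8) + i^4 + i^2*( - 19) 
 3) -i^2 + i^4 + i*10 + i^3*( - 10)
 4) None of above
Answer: 1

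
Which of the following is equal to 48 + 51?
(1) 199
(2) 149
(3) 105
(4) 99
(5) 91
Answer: 4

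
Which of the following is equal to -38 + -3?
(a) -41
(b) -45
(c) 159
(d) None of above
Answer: a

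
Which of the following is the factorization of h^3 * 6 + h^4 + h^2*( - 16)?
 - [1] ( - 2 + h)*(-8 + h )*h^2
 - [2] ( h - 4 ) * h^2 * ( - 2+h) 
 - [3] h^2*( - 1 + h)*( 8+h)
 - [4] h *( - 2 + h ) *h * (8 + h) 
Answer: 4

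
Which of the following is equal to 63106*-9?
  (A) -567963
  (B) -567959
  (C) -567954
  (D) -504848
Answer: C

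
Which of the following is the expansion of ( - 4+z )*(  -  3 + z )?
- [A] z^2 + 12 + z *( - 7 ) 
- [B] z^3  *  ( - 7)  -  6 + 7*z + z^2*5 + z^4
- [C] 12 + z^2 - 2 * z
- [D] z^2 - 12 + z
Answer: A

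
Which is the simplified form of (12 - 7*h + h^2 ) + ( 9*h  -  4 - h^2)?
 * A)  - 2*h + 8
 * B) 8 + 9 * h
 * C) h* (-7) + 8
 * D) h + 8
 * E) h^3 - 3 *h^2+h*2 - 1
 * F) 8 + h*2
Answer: F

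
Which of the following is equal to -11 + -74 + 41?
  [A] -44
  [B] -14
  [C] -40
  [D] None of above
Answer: A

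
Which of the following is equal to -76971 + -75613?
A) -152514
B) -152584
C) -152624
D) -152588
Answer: B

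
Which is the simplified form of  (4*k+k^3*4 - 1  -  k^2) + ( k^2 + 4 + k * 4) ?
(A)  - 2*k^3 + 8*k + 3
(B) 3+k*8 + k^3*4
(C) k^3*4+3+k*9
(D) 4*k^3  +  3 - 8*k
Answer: B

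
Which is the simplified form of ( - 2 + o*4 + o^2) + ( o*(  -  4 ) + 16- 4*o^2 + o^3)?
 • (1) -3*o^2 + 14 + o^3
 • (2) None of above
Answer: 1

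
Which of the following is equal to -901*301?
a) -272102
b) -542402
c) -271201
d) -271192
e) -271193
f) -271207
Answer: c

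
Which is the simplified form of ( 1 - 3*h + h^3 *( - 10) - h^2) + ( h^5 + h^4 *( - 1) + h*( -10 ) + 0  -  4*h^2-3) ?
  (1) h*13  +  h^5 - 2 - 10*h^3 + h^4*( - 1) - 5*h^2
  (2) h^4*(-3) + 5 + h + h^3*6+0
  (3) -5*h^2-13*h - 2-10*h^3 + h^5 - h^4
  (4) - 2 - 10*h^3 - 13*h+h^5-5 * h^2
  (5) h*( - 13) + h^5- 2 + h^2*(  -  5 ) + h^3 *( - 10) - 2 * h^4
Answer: 3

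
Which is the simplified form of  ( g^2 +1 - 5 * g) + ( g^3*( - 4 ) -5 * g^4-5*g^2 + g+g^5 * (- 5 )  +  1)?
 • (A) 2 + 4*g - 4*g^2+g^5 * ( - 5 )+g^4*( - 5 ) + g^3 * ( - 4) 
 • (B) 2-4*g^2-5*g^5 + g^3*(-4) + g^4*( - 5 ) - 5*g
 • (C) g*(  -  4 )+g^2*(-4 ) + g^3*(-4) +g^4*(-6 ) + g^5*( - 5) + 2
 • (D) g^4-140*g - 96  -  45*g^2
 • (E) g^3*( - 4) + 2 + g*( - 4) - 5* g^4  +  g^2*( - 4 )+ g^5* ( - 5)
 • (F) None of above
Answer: E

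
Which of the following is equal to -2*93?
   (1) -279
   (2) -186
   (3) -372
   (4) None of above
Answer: 2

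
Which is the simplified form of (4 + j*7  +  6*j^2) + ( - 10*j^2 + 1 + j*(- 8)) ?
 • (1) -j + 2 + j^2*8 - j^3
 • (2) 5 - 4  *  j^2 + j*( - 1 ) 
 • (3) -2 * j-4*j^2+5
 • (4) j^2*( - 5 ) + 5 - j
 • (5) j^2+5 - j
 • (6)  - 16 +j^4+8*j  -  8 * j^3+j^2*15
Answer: 2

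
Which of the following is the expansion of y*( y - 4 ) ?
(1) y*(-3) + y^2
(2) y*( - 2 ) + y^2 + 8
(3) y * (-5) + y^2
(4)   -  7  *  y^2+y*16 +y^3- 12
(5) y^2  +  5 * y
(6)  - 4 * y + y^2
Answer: 6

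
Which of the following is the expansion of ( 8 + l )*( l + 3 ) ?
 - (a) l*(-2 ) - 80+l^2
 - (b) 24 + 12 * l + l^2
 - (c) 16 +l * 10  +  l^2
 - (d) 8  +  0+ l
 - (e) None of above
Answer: e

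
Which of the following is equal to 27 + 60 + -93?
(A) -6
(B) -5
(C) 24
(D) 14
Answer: A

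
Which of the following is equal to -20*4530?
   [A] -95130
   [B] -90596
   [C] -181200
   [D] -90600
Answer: D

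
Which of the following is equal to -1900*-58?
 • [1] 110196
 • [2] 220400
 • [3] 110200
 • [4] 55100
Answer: 3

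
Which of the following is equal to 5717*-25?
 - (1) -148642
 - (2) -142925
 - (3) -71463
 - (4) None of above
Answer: 2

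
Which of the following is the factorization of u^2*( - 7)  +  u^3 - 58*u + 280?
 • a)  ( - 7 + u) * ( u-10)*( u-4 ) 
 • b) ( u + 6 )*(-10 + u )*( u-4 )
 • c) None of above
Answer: c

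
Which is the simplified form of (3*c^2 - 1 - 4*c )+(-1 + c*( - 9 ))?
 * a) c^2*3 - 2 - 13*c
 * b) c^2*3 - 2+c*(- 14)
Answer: a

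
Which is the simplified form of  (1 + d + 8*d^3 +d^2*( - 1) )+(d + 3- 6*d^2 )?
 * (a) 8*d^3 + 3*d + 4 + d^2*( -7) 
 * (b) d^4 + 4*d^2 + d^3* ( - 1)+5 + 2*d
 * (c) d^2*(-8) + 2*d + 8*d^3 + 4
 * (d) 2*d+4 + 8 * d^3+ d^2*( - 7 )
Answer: d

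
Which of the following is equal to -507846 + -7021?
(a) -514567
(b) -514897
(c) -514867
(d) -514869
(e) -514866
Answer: c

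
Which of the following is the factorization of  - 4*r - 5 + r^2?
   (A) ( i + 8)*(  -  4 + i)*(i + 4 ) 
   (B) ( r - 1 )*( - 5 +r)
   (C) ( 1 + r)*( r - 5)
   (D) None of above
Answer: C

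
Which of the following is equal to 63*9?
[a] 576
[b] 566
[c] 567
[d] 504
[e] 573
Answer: c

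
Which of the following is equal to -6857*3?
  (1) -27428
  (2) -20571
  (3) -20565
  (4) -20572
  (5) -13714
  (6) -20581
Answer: 2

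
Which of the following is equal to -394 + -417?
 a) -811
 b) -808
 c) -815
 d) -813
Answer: a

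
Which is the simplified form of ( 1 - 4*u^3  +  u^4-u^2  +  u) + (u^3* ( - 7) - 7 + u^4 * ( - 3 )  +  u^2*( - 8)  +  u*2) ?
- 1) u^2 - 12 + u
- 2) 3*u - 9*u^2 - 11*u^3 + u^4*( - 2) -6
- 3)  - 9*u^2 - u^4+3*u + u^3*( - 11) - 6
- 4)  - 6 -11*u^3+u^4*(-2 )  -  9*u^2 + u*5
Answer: 2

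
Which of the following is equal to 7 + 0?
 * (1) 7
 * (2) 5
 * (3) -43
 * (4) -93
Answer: 1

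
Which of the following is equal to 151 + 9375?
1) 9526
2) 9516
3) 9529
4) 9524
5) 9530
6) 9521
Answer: 1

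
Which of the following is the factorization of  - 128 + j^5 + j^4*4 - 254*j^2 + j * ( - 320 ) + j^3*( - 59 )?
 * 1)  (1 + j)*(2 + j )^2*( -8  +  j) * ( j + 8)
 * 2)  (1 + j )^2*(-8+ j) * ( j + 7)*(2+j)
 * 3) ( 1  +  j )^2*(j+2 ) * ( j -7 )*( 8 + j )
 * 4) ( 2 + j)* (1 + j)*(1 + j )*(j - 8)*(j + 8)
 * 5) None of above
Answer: 4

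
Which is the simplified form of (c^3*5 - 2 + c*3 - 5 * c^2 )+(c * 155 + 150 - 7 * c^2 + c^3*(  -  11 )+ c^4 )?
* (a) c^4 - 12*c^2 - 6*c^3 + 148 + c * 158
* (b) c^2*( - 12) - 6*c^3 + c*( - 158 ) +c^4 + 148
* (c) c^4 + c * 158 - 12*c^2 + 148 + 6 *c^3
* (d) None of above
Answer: a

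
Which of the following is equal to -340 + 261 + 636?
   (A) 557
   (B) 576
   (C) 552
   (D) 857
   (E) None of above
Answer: A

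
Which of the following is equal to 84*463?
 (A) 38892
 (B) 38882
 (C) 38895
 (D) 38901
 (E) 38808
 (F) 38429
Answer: A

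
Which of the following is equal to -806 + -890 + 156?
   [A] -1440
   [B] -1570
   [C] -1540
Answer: C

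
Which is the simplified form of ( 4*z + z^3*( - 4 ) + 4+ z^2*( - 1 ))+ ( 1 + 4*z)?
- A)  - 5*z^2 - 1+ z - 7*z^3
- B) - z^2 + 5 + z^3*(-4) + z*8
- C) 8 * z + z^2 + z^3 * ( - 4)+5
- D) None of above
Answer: B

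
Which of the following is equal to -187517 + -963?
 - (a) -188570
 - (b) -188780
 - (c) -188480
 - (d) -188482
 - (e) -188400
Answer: c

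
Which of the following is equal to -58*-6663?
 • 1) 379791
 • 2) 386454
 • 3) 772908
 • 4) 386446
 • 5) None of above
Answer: 2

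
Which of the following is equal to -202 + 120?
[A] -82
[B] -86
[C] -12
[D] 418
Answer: A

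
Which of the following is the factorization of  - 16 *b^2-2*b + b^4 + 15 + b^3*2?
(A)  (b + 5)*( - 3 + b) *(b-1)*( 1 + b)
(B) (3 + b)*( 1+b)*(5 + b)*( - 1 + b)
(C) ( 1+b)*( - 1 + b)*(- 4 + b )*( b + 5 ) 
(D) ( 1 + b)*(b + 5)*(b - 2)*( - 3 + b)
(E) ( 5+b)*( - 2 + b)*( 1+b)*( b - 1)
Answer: A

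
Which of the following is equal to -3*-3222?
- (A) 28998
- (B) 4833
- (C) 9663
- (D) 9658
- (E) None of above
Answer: E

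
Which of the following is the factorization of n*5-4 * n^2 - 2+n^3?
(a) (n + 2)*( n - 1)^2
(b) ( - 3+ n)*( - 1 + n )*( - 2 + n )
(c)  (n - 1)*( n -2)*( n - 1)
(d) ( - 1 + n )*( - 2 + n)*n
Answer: c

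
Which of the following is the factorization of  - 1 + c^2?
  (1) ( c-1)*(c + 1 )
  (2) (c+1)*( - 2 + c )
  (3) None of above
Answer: 1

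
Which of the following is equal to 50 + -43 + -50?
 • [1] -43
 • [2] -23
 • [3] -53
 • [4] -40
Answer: 1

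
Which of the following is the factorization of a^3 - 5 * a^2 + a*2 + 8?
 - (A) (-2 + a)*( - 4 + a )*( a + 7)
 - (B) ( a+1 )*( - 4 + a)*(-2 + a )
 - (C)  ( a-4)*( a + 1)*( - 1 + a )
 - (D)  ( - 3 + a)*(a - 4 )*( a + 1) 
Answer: B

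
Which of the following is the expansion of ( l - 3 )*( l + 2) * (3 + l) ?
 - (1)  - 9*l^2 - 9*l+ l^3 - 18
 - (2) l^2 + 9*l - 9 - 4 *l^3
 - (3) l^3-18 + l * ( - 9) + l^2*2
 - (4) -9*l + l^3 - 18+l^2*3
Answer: 3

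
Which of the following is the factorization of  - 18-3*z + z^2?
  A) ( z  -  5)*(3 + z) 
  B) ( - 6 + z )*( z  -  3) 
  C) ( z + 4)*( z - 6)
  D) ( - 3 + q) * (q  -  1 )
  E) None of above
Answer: E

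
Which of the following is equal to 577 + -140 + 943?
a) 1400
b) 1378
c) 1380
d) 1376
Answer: c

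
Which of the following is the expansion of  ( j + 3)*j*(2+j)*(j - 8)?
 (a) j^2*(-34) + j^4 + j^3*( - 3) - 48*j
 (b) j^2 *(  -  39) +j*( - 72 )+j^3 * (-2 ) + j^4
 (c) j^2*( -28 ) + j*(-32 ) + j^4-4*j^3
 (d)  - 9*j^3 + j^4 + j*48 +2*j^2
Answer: a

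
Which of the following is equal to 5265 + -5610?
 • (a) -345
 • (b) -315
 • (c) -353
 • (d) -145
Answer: a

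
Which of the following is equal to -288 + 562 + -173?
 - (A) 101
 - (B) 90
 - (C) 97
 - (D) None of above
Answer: A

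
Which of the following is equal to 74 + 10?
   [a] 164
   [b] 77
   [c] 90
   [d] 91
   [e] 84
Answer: e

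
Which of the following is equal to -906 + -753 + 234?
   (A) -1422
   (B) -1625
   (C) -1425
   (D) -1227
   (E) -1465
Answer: C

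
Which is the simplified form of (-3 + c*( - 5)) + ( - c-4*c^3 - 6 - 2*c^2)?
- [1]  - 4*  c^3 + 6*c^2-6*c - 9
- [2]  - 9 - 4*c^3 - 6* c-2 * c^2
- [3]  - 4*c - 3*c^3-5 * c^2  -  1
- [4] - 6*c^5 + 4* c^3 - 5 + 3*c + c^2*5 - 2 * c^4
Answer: 2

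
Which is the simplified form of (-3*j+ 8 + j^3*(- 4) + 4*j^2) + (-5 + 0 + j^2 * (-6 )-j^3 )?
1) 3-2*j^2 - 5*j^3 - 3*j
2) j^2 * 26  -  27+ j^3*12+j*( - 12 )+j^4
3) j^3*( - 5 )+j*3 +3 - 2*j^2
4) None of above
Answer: 1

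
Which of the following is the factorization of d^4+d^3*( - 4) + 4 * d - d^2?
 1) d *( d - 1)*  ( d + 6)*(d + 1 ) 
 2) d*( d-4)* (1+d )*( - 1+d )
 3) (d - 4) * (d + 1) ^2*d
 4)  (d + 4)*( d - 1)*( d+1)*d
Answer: 2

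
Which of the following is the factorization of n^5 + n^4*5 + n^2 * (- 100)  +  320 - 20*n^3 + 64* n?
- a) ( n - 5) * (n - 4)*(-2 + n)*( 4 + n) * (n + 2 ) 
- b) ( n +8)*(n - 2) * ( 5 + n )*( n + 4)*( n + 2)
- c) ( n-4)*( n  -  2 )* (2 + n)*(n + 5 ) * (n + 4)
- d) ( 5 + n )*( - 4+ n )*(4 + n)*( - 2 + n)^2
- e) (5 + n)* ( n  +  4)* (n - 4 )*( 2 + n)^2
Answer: c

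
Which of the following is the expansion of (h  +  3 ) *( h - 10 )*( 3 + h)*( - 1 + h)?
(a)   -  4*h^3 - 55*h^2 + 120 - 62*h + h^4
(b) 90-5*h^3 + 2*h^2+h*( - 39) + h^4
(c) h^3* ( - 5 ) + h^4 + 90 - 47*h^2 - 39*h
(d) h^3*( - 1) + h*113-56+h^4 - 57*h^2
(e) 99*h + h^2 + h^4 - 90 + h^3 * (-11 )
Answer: c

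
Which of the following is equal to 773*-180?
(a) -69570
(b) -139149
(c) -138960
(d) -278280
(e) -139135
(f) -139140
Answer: f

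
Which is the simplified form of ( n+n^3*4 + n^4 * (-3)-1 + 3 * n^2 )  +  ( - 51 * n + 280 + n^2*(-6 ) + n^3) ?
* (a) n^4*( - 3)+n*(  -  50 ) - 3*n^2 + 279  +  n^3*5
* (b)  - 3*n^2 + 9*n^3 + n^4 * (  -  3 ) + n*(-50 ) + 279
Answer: a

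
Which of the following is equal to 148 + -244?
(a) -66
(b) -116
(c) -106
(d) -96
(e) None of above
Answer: d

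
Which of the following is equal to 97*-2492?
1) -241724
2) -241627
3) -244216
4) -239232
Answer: 1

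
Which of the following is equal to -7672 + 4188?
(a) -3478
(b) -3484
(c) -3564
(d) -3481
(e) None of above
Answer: b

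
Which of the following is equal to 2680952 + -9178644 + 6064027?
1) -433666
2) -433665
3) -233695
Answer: 2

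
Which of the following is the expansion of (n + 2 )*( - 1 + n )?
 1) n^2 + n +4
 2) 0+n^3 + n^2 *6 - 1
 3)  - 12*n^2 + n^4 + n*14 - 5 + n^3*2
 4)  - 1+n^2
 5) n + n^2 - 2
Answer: 5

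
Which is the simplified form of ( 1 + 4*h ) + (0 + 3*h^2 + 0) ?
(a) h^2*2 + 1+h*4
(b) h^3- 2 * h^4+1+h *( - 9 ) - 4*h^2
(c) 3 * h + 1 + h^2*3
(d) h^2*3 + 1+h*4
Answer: d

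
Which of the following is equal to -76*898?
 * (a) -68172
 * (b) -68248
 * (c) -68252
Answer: b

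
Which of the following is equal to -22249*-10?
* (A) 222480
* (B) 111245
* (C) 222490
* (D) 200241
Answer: C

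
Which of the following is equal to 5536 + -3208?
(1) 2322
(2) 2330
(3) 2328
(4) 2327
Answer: 3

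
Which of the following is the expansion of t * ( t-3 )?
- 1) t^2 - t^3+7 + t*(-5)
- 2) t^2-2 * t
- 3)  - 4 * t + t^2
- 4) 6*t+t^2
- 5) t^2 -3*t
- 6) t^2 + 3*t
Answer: 5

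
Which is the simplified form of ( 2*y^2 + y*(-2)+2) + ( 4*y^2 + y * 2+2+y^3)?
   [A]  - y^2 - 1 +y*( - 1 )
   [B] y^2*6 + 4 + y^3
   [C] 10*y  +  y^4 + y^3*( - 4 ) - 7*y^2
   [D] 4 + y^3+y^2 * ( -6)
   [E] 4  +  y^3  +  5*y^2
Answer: B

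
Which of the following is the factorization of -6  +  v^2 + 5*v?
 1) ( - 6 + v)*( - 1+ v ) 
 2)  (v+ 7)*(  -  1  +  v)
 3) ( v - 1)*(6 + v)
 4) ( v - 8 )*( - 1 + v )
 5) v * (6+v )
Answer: 3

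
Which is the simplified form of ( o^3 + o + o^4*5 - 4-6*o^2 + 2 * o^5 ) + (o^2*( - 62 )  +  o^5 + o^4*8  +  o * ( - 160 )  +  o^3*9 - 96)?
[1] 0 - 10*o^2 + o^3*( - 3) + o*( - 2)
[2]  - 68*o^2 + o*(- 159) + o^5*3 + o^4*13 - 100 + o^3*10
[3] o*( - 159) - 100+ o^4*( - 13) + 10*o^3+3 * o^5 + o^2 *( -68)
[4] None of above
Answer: 2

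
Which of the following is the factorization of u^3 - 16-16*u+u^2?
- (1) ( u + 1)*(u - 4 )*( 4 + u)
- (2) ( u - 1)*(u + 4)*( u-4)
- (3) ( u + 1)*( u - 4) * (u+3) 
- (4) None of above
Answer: 1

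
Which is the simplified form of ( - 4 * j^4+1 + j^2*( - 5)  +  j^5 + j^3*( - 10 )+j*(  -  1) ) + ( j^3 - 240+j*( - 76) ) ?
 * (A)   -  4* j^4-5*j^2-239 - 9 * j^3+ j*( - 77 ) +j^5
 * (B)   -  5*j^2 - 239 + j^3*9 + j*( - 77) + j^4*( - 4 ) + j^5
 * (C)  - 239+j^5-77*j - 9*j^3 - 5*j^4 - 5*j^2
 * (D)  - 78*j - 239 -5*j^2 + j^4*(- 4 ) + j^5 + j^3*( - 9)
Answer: A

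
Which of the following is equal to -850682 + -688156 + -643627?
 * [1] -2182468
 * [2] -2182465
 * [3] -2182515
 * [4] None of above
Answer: 2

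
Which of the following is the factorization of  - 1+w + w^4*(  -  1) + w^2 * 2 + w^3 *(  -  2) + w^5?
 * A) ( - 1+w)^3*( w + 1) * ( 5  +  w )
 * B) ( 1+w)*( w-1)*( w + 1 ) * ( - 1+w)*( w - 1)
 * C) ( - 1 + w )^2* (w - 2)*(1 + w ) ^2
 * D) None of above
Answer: B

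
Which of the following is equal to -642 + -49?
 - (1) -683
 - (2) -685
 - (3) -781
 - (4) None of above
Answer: 4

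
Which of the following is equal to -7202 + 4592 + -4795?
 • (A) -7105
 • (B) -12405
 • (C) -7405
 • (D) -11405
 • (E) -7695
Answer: C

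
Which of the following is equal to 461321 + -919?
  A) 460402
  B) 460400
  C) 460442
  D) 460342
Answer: A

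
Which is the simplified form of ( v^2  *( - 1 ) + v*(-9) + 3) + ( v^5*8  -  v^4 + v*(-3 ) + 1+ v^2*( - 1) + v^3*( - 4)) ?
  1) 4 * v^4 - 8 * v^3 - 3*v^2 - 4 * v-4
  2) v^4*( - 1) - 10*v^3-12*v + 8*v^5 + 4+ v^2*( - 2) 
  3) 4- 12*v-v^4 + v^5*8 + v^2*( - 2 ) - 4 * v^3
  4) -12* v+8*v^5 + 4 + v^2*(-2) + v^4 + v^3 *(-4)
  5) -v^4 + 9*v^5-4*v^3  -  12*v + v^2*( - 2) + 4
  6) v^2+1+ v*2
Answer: 3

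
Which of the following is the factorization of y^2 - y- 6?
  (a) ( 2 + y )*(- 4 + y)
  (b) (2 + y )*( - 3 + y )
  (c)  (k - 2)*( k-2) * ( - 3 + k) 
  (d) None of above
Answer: b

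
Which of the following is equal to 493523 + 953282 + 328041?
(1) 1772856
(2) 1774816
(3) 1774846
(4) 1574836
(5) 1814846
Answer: 3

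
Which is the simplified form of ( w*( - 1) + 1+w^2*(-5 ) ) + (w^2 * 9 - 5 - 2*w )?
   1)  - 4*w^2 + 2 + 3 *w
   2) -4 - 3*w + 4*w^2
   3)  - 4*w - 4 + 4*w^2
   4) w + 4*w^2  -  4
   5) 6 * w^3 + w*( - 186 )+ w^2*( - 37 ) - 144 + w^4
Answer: 2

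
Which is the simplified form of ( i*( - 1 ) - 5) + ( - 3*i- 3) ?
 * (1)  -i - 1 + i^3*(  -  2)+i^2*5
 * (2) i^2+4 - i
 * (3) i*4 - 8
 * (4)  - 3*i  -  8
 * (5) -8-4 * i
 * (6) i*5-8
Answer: 5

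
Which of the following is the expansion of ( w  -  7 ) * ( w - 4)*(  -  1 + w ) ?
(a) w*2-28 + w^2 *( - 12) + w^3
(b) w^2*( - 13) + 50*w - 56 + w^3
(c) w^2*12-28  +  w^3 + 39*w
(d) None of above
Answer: d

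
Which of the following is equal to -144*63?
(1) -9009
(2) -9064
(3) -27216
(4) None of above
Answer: 4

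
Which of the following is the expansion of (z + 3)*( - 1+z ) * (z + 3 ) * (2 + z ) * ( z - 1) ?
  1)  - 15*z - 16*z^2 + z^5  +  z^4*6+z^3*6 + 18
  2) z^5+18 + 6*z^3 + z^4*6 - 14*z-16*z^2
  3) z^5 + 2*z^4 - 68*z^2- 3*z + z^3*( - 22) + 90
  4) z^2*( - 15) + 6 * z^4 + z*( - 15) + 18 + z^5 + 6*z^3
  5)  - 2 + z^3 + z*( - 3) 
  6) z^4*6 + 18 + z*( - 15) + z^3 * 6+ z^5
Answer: 1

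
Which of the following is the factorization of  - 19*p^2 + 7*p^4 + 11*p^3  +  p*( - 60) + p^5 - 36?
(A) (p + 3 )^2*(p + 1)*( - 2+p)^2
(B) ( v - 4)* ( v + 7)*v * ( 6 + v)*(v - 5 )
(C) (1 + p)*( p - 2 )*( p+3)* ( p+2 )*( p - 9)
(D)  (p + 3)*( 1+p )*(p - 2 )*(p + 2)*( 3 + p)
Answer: D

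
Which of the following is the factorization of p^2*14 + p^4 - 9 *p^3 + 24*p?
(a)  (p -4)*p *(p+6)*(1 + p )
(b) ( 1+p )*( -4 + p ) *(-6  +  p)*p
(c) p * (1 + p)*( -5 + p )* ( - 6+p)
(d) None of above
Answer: b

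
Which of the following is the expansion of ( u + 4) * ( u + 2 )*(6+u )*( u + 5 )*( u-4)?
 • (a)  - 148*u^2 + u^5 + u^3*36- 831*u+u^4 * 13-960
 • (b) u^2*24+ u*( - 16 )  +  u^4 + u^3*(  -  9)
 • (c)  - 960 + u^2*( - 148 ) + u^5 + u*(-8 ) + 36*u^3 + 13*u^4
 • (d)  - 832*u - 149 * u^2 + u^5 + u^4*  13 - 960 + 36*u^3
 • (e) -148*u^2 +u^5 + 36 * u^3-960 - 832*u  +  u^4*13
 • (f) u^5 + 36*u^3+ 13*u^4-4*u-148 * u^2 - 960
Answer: e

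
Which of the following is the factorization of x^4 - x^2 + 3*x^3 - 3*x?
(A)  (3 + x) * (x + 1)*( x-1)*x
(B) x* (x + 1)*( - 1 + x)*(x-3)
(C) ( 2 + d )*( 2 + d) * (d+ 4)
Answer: A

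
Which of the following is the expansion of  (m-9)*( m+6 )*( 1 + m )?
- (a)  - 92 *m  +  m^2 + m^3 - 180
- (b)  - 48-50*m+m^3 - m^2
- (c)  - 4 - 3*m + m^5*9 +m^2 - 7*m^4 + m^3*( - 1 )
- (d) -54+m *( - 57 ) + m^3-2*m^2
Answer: d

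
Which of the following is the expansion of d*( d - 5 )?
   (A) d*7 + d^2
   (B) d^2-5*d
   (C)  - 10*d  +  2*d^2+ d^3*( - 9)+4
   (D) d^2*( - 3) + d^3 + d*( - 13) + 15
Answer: B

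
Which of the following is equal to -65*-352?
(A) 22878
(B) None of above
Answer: B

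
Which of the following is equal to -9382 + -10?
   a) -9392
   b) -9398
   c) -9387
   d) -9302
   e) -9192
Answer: a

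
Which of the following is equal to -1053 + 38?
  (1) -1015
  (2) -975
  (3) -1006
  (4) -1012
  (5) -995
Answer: 1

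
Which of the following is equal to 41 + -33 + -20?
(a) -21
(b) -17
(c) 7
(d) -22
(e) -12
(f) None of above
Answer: e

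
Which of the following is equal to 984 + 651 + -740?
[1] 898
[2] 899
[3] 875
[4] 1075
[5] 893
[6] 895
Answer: 6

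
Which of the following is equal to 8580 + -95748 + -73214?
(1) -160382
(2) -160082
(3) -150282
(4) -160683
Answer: 1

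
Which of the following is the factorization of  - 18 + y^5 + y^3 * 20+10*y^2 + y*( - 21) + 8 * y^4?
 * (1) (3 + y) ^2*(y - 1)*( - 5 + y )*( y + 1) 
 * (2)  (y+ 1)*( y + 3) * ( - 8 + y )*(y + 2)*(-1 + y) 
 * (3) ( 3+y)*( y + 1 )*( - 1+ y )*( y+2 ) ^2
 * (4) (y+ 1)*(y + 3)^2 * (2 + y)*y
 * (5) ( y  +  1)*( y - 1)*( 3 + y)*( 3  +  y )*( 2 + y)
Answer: 5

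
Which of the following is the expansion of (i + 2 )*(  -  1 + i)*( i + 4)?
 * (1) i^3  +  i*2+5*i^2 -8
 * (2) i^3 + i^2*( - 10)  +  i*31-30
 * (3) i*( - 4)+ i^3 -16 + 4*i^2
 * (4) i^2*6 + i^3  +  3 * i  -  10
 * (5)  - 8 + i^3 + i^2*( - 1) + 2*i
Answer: 1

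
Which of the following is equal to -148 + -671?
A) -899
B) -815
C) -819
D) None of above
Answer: C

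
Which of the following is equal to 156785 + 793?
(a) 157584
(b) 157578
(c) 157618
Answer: b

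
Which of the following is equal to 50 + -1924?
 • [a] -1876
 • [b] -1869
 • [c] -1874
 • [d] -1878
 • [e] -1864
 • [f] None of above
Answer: c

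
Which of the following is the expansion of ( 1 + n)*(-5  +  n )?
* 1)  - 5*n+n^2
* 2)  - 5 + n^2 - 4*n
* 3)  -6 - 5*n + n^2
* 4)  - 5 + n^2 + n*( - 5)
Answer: 2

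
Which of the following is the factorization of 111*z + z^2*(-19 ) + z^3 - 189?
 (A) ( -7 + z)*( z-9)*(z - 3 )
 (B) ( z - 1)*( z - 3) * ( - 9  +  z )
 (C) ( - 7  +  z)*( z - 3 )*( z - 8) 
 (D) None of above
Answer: A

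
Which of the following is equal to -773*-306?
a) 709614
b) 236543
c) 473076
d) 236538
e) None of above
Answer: d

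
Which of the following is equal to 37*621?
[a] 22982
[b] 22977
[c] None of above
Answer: b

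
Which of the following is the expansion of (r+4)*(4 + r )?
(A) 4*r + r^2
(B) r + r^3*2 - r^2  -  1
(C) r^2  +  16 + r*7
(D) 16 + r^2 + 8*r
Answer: D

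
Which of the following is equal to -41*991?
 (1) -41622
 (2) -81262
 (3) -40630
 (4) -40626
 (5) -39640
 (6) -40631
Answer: 6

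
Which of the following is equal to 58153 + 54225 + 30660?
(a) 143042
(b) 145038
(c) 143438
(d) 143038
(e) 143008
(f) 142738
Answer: d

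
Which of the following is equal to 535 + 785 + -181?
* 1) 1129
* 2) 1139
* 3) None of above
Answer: 2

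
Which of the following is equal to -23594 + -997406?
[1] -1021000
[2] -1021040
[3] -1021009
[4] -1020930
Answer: 1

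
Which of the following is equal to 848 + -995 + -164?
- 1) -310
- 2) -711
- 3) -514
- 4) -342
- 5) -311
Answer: 5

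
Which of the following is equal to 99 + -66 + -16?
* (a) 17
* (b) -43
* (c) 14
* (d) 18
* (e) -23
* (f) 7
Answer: a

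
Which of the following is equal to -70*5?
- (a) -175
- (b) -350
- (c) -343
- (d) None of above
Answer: b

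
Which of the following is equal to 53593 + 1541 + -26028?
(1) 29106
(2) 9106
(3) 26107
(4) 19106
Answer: 1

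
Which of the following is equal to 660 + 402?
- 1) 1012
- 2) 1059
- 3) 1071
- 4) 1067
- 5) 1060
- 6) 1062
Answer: 6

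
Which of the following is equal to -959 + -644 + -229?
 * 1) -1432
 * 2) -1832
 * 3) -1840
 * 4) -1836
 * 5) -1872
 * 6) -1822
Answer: 2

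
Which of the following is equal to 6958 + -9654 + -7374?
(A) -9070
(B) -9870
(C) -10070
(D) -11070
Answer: C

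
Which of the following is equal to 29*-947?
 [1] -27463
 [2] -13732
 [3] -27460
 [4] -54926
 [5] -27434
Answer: 1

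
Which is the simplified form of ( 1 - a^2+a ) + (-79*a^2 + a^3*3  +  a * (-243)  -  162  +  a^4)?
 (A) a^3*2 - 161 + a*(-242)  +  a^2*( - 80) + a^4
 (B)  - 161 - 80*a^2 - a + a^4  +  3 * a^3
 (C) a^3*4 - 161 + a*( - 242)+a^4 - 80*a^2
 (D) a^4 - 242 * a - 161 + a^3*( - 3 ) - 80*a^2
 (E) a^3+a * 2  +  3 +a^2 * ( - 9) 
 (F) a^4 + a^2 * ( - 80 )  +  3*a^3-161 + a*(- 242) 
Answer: F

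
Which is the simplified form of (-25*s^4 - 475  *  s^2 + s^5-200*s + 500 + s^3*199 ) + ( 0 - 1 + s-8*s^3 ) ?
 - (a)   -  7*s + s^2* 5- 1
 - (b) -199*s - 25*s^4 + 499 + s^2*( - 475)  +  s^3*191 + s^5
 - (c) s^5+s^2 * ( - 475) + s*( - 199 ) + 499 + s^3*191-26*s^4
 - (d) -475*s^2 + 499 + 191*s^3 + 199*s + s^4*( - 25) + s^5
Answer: b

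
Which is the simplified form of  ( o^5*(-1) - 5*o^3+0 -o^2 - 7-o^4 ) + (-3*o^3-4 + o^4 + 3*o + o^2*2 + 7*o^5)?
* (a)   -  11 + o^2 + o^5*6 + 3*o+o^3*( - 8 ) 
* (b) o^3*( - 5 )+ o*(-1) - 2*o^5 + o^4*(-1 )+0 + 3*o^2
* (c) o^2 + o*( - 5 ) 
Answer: a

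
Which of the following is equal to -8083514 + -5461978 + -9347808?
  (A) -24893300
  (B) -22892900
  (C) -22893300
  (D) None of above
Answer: C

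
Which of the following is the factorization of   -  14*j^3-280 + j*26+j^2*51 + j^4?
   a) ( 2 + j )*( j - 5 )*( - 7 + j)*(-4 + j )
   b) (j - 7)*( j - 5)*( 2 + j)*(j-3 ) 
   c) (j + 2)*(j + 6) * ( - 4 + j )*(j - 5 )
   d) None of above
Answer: a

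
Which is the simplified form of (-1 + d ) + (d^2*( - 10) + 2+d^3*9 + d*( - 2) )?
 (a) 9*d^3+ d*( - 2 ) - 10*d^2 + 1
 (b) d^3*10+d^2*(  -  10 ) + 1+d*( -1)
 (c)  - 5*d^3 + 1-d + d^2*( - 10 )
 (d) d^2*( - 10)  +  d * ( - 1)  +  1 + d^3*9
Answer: d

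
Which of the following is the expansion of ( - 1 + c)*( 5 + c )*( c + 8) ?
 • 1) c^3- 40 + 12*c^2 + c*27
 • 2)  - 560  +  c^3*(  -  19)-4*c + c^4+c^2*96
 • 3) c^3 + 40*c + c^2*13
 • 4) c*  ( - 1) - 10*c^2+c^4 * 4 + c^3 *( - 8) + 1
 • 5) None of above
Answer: 1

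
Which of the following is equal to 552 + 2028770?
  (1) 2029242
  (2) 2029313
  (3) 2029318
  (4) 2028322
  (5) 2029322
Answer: 5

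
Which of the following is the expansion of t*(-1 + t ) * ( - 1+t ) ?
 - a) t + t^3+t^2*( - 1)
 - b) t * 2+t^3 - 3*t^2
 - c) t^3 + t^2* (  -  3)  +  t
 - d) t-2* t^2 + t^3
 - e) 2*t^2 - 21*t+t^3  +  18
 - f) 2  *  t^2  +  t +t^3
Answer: d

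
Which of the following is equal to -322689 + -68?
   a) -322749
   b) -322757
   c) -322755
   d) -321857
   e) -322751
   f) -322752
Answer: b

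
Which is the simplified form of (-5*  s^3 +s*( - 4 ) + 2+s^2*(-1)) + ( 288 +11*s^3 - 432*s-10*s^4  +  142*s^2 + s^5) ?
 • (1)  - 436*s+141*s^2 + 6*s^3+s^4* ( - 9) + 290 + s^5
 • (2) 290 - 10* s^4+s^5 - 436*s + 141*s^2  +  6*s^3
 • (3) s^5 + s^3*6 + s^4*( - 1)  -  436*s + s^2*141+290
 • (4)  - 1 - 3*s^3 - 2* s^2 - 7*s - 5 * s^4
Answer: 2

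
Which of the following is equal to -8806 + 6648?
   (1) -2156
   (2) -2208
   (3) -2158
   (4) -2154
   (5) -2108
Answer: 3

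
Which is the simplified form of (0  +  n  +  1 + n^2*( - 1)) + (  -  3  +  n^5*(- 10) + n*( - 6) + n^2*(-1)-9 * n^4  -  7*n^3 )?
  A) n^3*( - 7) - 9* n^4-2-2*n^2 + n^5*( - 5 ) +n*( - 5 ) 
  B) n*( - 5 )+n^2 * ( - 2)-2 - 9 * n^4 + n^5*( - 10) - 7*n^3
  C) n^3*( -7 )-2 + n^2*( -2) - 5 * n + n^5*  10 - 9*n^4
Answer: B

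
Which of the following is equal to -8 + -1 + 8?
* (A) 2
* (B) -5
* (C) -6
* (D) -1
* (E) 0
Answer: D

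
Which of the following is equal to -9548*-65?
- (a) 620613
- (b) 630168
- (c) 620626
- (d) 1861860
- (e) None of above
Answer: e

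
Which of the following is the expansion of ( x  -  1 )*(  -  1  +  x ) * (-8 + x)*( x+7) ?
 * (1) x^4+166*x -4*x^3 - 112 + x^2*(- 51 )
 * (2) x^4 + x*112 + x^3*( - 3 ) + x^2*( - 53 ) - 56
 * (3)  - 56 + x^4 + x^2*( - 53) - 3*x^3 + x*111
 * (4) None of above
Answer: 3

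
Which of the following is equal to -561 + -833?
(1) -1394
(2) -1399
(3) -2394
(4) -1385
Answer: 1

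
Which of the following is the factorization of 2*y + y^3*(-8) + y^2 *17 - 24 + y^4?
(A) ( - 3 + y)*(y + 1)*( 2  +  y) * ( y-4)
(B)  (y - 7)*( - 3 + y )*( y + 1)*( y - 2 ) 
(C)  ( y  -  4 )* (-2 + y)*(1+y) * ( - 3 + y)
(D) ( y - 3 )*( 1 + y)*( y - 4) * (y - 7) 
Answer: C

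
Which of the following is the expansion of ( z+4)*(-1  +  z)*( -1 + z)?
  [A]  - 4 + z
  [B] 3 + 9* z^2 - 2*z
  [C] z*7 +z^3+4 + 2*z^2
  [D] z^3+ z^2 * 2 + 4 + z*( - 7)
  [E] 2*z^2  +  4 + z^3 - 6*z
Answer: D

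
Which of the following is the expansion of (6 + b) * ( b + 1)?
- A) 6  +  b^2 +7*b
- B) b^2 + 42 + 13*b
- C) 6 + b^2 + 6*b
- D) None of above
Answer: A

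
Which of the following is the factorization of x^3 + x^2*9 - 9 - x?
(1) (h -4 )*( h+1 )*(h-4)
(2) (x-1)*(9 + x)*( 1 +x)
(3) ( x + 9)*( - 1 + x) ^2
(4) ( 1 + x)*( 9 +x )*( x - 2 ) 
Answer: 2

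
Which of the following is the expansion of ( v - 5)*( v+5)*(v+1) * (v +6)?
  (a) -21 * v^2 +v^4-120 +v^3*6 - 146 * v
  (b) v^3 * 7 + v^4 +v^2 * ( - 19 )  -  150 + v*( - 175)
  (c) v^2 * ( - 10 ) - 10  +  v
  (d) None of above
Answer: b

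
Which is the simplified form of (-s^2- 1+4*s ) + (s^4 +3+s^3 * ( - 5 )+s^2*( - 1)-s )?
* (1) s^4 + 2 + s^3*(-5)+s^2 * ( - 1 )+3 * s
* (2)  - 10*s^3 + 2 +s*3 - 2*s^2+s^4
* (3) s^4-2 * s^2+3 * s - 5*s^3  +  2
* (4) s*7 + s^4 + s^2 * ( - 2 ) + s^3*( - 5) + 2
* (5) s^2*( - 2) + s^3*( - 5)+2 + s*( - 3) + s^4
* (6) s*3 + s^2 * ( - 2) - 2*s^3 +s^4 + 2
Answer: 3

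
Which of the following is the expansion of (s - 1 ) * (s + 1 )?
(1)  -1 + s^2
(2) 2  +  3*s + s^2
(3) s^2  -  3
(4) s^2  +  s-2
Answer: 1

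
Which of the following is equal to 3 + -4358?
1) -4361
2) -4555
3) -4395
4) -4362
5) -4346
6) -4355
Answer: 6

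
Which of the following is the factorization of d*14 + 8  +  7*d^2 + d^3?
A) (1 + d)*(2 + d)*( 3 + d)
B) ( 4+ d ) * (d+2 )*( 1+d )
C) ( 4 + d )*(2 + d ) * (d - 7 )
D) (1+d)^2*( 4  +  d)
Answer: B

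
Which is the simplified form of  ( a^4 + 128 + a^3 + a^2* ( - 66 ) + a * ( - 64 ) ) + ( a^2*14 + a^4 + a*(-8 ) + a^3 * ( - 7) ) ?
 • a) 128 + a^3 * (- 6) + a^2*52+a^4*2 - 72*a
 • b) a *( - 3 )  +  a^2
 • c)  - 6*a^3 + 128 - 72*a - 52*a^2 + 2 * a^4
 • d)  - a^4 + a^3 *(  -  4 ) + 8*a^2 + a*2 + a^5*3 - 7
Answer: c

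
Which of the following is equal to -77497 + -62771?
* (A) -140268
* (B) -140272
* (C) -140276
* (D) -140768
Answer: A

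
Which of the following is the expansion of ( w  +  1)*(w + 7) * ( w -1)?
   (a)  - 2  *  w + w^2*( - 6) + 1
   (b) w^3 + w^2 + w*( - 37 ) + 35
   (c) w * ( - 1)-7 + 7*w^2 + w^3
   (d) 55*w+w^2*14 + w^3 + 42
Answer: c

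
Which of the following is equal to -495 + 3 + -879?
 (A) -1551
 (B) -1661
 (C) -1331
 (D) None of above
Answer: D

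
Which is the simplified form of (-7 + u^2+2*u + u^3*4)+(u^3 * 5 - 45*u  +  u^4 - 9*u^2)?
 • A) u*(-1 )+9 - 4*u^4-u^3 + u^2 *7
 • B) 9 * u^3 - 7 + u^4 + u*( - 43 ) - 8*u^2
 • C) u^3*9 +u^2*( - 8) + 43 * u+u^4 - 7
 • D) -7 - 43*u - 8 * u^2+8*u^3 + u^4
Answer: B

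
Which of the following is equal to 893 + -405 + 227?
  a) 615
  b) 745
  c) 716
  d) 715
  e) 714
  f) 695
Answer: d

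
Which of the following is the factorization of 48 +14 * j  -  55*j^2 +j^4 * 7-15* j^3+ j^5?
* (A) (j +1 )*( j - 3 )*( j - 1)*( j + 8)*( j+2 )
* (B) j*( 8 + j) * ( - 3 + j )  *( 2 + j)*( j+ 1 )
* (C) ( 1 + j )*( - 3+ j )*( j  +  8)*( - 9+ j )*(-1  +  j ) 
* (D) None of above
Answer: A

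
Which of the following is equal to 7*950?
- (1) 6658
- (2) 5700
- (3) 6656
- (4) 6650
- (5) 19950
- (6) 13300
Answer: 4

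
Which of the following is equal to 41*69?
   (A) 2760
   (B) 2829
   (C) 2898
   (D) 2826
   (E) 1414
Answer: B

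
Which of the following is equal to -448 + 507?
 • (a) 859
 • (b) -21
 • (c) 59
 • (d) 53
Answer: c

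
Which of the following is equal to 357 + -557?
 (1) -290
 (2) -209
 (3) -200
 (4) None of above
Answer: 3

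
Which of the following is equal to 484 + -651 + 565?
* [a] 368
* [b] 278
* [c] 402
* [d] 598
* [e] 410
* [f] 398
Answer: f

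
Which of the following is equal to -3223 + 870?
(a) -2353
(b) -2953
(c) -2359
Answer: a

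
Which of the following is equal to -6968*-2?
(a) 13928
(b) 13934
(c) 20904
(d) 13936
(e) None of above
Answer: d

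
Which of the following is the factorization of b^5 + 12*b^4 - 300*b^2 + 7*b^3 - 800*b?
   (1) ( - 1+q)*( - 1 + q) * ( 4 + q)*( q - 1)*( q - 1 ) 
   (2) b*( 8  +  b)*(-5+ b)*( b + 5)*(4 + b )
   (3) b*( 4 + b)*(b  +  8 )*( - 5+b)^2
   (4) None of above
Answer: 2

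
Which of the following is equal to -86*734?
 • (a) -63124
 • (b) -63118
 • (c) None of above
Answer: a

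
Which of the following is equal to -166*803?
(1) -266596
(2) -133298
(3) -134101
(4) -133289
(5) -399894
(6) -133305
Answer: 2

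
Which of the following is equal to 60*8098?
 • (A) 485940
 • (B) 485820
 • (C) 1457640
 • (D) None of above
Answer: D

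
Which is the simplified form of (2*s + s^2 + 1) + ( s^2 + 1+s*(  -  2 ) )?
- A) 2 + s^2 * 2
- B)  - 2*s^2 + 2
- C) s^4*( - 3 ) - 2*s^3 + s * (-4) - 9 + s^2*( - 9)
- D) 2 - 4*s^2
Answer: A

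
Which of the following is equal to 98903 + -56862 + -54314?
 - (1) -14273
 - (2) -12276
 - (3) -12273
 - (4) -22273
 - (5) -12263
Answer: 3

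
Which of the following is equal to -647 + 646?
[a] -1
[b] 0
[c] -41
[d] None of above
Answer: a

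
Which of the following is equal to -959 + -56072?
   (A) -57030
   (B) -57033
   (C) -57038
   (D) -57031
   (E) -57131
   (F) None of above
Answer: D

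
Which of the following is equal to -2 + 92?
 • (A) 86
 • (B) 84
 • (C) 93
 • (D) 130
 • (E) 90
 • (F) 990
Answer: E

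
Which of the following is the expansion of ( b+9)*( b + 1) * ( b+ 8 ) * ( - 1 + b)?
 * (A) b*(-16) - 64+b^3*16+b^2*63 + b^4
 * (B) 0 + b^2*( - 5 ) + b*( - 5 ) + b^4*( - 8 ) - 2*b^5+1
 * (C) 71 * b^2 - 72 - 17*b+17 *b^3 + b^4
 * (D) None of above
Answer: C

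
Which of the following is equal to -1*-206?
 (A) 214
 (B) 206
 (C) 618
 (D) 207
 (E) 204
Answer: B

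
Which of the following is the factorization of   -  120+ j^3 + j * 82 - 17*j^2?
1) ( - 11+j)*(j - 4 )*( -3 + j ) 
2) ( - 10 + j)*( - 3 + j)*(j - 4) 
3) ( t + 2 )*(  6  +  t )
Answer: 2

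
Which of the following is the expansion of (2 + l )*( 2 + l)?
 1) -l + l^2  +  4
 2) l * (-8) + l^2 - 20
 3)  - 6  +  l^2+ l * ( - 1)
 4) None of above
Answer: 4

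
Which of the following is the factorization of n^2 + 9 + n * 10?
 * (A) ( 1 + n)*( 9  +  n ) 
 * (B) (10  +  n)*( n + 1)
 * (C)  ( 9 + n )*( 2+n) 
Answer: A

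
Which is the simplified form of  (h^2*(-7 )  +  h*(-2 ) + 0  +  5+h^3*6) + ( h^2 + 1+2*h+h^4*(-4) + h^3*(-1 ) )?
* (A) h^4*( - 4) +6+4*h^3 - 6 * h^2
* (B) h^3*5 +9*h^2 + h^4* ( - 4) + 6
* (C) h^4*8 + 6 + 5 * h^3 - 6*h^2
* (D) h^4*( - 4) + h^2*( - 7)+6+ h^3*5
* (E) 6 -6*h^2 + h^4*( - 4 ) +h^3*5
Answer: E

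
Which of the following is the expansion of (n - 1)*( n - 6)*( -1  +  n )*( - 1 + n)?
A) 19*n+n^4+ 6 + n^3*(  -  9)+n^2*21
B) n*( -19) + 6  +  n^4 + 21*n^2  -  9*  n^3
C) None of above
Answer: B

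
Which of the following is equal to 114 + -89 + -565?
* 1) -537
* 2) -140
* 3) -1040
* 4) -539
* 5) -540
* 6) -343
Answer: 5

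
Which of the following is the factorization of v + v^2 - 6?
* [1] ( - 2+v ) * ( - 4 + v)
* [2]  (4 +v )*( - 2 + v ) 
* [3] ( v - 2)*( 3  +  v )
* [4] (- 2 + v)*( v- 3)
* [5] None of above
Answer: 3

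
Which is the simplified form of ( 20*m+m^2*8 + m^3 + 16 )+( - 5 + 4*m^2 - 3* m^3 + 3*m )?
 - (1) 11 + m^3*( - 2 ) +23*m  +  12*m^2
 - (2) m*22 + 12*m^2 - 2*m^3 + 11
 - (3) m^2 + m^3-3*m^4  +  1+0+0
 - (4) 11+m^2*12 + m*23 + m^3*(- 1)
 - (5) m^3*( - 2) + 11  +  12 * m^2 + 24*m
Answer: 1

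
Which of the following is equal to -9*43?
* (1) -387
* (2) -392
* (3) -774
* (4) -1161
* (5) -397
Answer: 1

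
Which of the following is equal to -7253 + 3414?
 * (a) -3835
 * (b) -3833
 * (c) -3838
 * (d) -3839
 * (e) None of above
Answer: d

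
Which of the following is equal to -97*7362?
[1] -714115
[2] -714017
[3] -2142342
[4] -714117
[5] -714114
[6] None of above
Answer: 5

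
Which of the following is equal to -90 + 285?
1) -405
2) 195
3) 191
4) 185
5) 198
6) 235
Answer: 2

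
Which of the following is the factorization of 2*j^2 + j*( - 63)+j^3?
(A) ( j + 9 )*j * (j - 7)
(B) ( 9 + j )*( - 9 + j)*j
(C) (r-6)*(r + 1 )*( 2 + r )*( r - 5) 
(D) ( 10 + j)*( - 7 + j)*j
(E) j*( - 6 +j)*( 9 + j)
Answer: A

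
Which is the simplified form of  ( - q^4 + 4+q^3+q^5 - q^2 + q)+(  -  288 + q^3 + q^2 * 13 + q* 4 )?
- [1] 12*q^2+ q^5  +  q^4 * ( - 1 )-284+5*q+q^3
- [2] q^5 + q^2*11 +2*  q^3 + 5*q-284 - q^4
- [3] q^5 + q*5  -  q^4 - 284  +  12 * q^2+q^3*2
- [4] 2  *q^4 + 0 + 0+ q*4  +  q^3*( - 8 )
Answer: 3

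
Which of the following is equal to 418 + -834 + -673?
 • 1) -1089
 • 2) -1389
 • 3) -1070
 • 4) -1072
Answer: 1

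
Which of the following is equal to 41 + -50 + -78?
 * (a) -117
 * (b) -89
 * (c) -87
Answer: c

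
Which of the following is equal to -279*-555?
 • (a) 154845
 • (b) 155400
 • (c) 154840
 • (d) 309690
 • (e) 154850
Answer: a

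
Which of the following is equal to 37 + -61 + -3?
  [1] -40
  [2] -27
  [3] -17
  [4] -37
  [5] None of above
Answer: 2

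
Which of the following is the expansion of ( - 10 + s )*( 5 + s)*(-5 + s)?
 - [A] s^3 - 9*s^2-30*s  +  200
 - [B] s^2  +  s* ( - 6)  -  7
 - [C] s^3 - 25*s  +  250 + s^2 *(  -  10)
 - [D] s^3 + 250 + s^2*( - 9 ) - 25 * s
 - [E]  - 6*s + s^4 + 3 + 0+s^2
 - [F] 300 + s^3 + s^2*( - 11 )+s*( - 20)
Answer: C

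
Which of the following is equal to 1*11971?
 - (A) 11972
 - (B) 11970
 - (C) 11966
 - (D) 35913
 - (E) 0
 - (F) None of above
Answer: F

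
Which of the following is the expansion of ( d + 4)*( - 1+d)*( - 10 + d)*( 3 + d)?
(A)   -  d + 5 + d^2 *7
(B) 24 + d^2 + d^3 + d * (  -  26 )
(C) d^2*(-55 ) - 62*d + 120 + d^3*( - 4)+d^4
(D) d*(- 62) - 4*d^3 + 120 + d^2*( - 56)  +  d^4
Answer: C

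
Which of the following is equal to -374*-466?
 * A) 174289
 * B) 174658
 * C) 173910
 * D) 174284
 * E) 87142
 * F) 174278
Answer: D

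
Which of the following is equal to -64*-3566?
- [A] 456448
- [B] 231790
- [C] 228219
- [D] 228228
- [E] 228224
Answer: E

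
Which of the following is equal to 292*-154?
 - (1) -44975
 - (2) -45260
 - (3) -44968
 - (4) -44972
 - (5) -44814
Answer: 3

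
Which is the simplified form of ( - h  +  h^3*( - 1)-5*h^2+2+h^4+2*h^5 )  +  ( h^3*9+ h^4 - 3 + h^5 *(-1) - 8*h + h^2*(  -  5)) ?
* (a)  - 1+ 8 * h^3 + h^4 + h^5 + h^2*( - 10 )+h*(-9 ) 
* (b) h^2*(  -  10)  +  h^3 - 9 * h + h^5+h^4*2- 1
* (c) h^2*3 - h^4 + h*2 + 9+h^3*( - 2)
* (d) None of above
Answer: d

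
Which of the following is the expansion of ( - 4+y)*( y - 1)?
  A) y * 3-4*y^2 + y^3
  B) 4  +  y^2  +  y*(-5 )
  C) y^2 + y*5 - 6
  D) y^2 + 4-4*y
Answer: B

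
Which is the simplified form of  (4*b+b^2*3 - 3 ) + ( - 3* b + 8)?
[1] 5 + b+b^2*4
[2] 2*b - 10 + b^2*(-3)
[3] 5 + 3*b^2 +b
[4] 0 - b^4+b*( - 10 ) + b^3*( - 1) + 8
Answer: 3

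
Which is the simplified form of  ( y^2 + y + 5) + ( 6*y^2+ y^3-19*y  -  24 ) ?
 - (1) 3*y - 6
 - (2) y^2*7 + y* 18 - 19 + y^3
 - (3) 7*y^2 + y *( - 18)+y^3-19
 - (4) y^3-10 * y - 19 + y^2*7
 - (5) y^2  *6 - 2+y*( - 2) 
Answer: 3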